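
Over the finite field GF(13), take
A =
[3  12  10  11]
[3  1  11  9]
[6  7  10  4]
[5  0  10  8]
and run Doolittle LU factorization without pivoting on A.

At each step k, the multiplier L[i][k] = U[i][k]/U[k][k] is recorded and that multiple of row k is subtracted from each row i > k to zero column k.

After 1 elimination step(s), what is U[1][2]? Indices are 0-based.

[col 0] pivot 3
  R1 -= 1*R0 → (0, 2, 1, 11)  (L[1][0] := 1)
  R2 -= 2*R0 → (0, 9, 3, 8)  (L[2][0] := 2)
  R3 -= 6*R0 → (0, 6, 2, 7)  (L[3][0] := 6)

U[1][2] = 1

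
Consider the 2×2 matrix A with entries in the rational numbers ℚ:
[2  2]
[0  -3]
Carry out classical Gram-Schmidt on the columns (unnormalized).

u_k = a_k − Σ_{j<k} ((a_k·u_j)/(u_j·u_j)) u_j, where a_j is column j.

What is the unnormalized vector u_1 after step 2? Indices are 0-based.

u_1 = (0, -3)

Step 1: u_0 = a_0 = (2, 0).
Step 2: u_1 = a_1 − (1)·u_0 = (0, -3).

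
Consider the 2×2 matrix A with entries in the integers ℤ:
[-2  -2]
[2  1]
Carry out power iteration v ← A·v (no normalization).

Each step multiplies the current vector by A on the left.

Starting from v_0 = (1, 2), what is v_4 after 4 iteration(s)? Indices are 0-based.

v_0 = (1, 2).
v_1 = A·v_0 = (-6, 4).
v_2 = A·v_1 = (4, -8).
v_3 = A·v_2 = (8, 0).
v_4 = A·v_3 = (-16, 16).

v_4 = (-16, 16)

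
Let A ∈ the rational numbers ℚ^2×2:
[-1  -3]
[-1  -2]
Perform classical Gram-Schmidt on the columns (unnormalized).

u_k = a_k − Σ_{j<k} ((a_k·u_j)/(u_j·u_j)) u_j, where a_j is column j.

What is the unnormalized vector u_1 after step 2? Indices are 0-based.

Step 1: u_0 = a_0 = (-1, -1).
Step 2: u_1 = a_1 − (5/2)·u_0 = (-1/2, 1/2).

u_1 = (-1/2, 1/2)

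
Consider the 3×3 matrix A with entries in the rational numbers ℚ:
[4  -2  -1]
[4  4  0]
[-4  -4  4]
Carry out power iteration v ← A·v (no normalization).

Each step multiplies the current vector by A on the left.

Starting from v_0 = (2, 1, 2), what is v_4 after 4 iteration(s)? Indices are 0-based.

v_0 = (2, 1, 2).
v_1 = A·v_0 = (4, 12, -4).
v_2 = A·v_1 = (-4, 64, -80).
v_3 = A·v_2 = (-64, 240, -560).
v_4 = A·v_3 = (-176, 704, -2944).

v_4 = (-176, 704, -2944)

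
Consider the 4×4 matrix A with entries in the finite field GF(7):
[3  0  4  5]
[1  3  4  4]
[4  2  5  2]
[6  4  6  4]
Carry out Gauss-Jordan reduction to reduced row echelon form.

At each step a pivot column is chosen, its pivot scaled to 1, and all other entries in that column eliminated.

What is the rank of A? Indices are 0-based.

rank = 4

pivot(0,0)=3: scale R0 → (1, 0, 6, 4)
  clear (1,0): R1 −= (1)R0 → (0, 3, 5, 0)
  clear (2,0): R2 −= (4)R0 → (0, 2, 2, 0)
  clear (3,0): R3 −= (6)R0 → (0, 4, 5, 1)
pivot(1,1)=3: scale R1 → (0, 1, 4, 0)
  clear (2,1): R2 −= (2)R1 → (0, 0, 1, 0)
  clear (3,1): R3 −= (4)R1 → (0, 0, 3, 1)
pivot(2,2)=1: scale R2 → (0, 0, 1, 0)
  clear (0,2): R0 −= (6)R2 → (1, 0, 0, 4)
  clear (1,2): R1 −= (4)R2 → (0, 1, 0, 0)
  clear (3,2): R3 −= (3)R2 → (0, 0, 0, 1)
pivot(3,3)=1: scale R3 → (0, 0, 0, 1)
  clear (0,3): R0 −= (4)R3 → (1, 0, 0, 0)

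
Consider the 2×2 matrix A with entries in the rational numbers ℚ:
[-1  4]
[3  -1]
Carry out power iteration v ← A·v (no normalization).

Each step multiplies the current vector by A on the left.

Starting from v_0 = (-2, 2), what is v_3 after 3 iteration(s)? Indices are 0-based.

v_0 = (-2, 2).
v_1 = A·v_0 = (10, -8).
v_2 = A·v_1 = (-42, 38).
v_3 = A·v_2 = (194, -164).

v_3 = (194, -164)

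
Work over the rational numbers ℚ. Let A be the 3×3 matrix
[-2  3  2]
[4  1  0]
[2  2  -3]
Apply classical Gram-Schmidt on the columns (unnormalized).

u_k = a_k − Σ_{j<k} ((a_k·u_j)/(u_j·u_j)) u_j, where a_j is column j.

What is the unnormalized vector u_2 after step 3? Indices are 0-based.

u_2 = (81/83, 135/83, -189/83)

Step 1: u_0 = a_0 = (-2, 4, 2).
Step 2: u_1 = a_1 − (1/12)·u_0 = (19/6, 2/3, 11/6).
Step 3: u_2 = a_2 − (-5/12)·u_0 − (5/83)·u_1 = (81/83, 135/83, -189/83).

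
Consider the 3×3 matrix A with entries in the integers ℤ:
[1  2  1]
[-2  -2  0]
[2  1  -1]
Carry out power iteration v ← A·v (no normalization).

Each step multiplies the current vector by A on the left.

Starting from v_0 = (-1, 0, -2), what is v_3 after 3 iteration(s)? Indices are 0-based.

v_3 = (1, -6, 8)

v_0 = (-1, 0, -2).
v_1 = A·v_0 = (-3, 2, 0).
v_2 = A·v_1 = (1, 2, -4).
v_3 = A·v_2 = (1, -6, 8).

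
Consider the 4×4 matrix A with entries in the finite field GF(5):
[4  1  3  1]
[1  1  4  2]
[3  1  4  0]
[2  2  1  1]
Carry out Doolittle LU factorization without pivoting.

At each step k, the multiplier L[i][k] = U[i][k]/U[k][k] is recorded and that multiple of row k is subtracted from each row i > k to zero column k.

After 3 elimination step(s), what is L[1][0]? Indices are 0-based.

Step 1: pivot at (0,0) is 4.
  row1 ← row1 − (4)·row0  ⇒  L[1][0]=4, U row1=(0, 2, 2, 3)
  row2 ← row2 − (2)·row0  ⇒  L[2][0]=2, U row2=(0, 4, 3, 3)
  row3 ← row3 − (3)·row0  ⇒  L[3][0]=3, U row3=(0, 4, 2, 3)
Step 2: pivot at (1,1) is 2.
  row2 ← row2 − (2)·row1  ⇒  L[2][1]=2, U row2=(0, 0, 4, 2)
  row3 ← row3 − (2)·row1  ⇒  L[3][1]=2, U row3=(0, 0, 3, 2)
Step 3: pivot at (2,2) is 4.
  row3 ← row3 − (2)·row2  ⇒  L[3][2]=2, U row3=(0, 0, 0, 3)

L[1][0] = 4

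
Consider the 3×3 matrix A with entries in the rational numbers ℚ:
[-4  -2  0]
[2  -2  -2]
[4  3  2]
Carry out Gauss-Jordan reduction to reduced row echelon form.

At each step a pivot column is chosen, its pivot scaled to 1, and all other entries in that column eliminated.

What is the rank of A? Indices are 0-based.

rank = 3

step 1: normalize row 0 (÷-4) = (1, 1/2, 0)
  row 1: subtract 2×row0 = (0, -3, -2)
  row 2: subtract 4×row0 = (0, 1, 2)
step 2: normalize row 1 (÷-3) = (0, 1, 2/3)
  row 0: subtract 1/2×row1 = (1, 0, -1/3)
  row 2: subtract 1×row1 = (0, 0, 4/3)
step 3: normalize row 2 (÷4/3) = (0, 0, 1)
  row 0: subtract -1/3×row2 = (1, 0, 0)
  row 1: subtract 2/3×row2 = (0, 1, 0)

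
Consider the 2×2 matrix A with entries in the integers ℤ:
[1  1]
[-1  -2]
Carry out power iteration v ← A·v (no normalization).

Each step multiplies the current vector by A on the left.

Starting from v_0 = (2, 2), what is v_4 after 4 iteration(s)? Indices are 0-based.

v_0 = (2, 2).
v_1 = A·v_0 = (4, -6).
v_2 = A·v_1 = (-2, 8).
v_3 = A·v_2 = (6, -14).
v_4 = A·v_3 = (-8, 22).

v_4 = (-8, 22)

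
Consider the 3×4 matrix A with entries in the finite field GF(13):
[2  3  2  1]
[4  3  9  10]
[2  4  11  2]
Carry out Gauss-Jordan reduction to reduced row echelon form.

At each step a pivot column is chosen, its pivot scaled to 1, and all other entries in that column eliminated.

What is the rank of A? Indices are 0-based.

pivot(0,0)=2: scale R0 → (1, 8, 1, 7)
  clear (1,0): R1 −= (4)R0 → (0, 10, 5, 8)
  clear (2,0): R2 −= (2)R0 → (0, 1, 9, 1)
pivot(1,1)=10: scale R1 → (0, 1, 7, 6)
  clear (0,1): R0 −= (8)R1 → (1, 0, 10, 11)
  clear (2,1): R2 −= (1)R1 → (0, 0, 2, 8)
pivot(2,2)=2: scale R2 → (0, 0, 1, 4)
  clear (0,2): R0 −= (10)R2 → (1, 0, 0, 10)
  clear (1,2): R1 −= (7)R2 → (0, 1, 0, 4)

rank = 3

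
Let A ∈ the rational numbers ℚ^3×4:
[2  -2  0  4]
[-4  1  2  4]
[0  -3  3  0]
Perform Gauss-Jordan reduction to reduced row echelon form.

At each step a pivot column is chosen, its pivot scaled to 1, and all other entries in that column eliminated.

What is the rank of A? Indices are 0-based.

rank = 3

step 1: normalize row 0 (÷2) = (1, -1, 0, 2)
  row 1: subtract -4×row0 = (0, -3, 2, 12)
step 2: normalize row 1 (÷-3) = (0, 1, -2/3, -4)
  row 0: subtract -1×row1 = (1, 0, -2/3, -2)
  row 2: subtract -3×row1 = (0, 0, 1, -12)
step 3: normalize row 2 (÷1) = (0, 0, 1, -12)
  row 0: subtract -2/3×row2 = (1, 0, 0, -10)
  row 1: subtract -2/3×row2 = (0, 1, 0, -12)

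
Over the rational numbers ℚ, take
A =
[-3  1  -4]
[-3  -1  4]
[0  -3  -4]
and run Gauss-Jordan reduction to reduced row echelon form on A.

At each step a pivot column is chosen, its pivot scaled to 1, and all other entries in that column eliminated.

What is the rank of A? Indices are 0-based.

rank = 3

[1] R0 /= -3  ⇒  (1, -1/3, 4/3)
     R1 -= -3·R0  ⇒  (0, -2, 8)
[2] R1 /= -2  ⇒  (0, 1, -4)
     R0 -= -1/3·R1  ⇒  (1, 0, 0)
     R2 -= -3·R1  ⇒  (0, 0, -16)
[3] R2 /= -16  ⇒  (0, 0, 1)
     R1 -= -4·R2  ⇒  (0, 1, 0)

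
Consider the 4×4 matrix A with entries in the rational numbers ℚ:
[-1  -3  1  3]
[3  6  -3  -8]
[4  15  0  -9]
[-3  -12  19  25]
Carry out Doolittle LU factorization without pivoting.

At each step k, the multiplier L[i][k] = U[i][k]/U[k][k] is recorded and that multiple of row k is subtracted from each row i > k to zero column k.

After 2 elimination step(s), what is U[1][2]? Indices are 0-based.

U[1][2] = 0

Step 1: pivot at (0,0) is -1.
  row1 ← row1 − (-3)·row0  ⇒  L[1][0]=-3, U row1=(0, -3, 0, 1)
  row2 ← row2 − (-4)·row0  ⇒  L[2][0]=-4, U row2=(0, 3, 4, 3)
  row3 ← row3 − (3)·row0  ⇒  L[3][0]=3, U row3=(0, -3, 16, 16)
Step 2: pivot at (1,1) is -3.
  row2 ← row2 − (-1)·row1  ⇒  L[2][1]=-1, U row2=(0, 0, 4, 4)
  row3 ← row3 − (1)·row1  ⇒  L[3][1]=1, U row3=(0, 0, 16, 15)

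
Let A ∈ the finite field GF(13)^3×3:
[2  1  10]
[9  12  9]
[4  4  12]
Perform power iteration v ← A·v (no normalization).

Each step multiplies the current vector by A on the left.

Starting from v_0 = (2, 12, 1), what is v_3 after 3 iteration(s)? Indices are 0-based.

v_0 = (2, 12, 1).
v_1 = A·v_0 = (0, 2, 3).
v_2 = A·v_1 = (6, 12, 5).
v_3 = A·v_2 = (9, 9, 2).

v_3 = (9, 9, 2)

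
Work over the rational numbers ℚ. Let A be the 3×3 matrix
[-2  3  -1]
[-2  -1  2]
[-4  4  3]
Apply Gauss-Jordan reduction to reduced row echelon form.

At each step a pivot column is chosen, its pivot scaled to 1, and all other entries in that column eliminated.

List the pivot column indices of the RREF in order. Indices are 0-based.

step 1: normalize row 0 (÷-2) = (1, -3/2, 1/2)
  row 1: subtract -2×row0 = (0, -4, 3)
  row 2: subtract -4×row0 = (0, -2, 5)
step 2: normalize row 1 (÷-4) = (0, 1, -3/4)
  row 0: subtract -3/2×row1 = (1, 0, -5/8)
  row 2: subtract -2×row1 = (0, 0, 7/2)
step 3: normalize row 2 (÷7/2) = (0, 0, 1)
  row 0: subtract -5/8×row2 = (1, 0, 0)
  row 1: subtract -3/4×row2 = (0, 1, 0)

pivot columns: 0, 1, 2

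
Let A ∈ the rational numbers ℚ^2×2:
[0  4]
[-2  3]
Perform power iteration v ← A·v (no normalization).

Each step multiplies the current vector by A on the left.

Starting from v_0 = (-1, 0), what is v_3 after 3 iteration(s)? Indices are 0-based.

v_0 = (-1, 0).
v_1 = A·v_0 = (0, 2).
v_2 = A·v_1 = (8, 6).
v_3 = A·v_2 = (24, 2).

v_3 = (24, 2)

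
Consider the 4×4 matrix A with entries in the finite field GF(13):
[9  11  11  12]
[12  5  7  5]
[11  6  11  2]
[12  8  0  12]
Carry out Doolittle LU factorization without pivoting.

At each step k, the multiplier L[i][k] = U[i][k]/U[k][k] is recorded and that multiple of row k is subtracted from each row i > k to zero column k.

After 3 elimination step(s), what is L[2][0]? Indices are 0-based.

[col 0] pivot 9
  R1 -= 10*R0 → (0, 12, 1, 2)  (L[1][0] := 10)
  R2 -= 7*R0 → (0, 7, 12, 9)  (L[2][0] := 7)
  R3 -= 10*R0 → (0, 2, 7, 9)  (L[3][0] := 10)
[col 1] pivot 12
  R2 -= 6*R1 → (0, 0, 6, 10)  (L[2][1] := 6)
  R3 -= 11*R1 → (0, 0, 9, 0)  (L[3][1] := 11)
[col 2] pivot 6
  R3 -= 8*R2 → (0, 0, 0, 11)  (L[3][2] := 8)

L[2][0] = 7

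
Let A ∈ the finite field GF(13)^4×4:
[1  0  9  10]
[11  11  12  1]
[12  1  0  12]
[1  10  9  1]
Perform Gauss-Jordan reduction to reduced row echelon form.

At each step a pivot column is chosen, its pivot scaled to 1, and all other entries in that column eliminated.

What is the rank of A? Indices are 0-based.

[1] R0 /= 1  ⇒  (1, 0, 9, 10)
     R1 -= 11·R0  ⇒  (0, 11, 4, 8)
     R2 -= 12·R0  ⇒  (0, 1, 9, 9)
     R3 -= 1·R0  ⇒  (0, 10, 0, 4)
[2] R1 /= 11  ⇒  (0, 1, 11, 9)
     R2 -= 1·R1  ⇒  (0, 0, 11, 0)
     R3 -= 10·R1  ⇒  (0, 0, 7, 5)
[3] R2 /= 11  ⇒  (0, 0, 1, 0)
     R0 -= 9·R2  ⇒  (1, 0, 0, 10)
     R1 -= 11·R2  ⇒  (0, 1, 0, 9)
     R3 -= 7·R2  ⇒  (0, 0, 0, 5)
[4] R3 /= 5  ⇒  (0, 0, 0, 1)
     R0 -= 10·R3  ⇒  (1, 0, 0, 0)
     R1 -= 9·R3  ⇒  (0, 1, 0, 0)

rank = 4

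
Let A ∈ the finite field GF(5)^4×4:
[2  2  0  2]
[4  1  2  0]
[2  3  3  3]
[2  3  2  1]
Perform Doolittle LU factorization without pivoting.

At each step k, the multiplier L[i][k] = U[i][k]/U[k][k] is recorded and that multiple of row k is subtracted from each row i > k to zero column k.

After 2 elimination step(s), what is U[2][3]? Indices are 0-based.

[col 0] pivot 2
  R1 -= 2*R0 → (0, 2, 2, 1)  (L[1][0] := 2)
  R2 -= 1*R0 → (0, 1, 3, 1)  (L[2][0] := 1)
  R3 -= 1*R0 → (0, 1, 2, 4)  (L[3][0] := 1)
[col 1] pivot 2
  R2 -= 3*R1 → (0, 0, 2, 3)  (L[2][1] := 3)
  R3 -= 3*R1 → (0, 0, 1, 1)  (L[3][1] := 3)

U[2][3] = 3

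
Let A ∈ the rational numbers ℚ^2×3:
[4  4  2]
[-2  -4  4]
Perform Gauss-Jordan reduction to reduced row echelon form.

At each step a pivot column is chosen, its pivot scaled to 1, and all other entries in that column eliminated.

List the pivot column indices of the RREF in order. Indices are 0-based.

pivot columns: 0, 1

step 1: normalize row 0 (÷4) = (1, 1, 1/2)
  row 1: subtract -2×row0 = (0, -2, 5)
step 2: normalize row 1 (÷-2) = (0, 1, -5/2)
  row 0: subtract 1×row1 = (1, 0, 3)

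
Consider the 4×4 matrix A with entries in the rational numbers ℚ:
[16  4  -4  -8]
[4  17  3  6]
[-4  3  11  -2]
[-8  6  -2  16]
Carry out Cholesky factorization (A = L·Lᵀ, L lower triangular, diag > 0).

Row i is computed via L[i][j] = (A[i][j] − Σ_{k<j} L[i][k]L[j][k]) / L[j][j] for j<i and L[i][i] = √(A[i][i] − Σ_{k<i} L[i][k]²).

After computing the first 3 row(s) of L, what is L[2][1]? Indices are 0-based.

L[2][1] = 1

Step 1: L[0][0] = √(16) = 4.
  L[1][0] = (4) / L[0][0] = 1.
Step 2: L[1][1] = √(16) = 4.
  L[2][0] = (-4) / L[0][0] = -1.
  L[2][1] = (4) / L[1][1] = 1.
Step 3: L[2][2] = √(9) = 3.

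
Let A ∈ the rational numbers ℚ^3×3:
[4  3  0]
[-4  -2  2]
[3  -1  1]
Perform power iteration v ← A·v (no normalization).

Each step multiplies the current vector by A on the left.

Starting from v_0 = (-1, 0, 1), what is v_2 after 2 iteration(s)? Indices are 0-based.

v_2 = (2, 0, -20)

v_0 = (-1, 0, 1).
v_1 = A·v_0 = (-4, 6, -2).
v_2 = A·v_1 = (2, 0, -20).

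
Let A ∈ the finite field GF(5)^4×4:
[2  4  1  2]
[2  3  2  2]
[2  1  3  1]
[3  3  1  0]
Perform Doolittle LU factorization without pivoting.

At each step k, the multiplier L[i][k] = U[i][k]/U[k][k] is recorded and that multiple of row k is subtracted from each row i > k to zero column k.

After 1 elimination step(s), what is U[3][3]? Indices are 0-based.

U[3][3] = 2

k=0: U[0][0]=2
  eliminate (1,0): mult=1, new row 1: (0, 4, 1, 0); set L[1][0]=1
  eliminate (2,0): mult=1, new row 2: (0, 2, 2, 4); set L[2][0]=1
  eliminate (3,0): mult=4, new row 3: (0, 2, 2, 2); set L[3][0]=4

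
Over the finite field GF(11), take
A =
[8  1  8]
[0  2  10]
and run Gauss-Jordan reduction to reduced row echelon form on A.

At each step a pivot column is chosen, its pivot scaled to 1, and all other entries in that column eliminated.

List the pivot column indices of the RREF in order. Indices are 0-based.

[1] R0 /= 8  ⇒  (1, 7, 1)
[2] R1 /= 2  ⇒  (0, 1, 5)
     R0 -= 7·R1  ⇒  (1, 0, 10)

pivot columns: 0, 1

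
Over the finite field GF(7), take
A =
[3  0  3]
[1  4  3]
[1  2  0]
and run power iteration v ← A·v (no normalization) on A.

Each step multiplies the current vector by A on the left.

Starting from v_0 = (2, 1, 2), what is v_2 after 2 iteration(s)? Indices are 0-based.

v_2 = (6, 2, 1)

v_0 = (2, 1, 2).
v_1 = A·v_0 = (5, 5, 4).
v_2 = A·v_1 = (6, 2, 1).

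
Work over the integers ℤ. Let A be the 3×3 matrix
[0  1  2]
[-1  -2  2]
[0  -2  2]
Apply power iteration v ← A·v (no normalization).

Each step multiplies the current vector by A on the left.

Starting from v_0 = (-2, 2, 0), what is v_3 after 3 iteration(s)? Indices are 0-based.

v_0 = (-2, 2, 0).
v_1 = A·v_0 = (2, -2, -4).
v_2 = A·v_1 = (-10, -6, -4).
v_3 = A·v_2 = (-14, 14, 4).

v_3 = (-14, 14, 4)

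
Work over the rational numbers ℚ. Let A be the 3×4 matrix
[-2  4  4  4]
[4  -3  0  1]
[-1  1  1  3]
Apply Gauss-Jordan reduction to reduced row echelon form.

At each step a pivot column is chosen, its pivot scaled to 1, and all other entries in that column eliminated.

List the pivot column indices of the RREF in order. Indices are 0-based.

step 1: normalize row 0 (÷-2) = (1, -2, -2, -2)
  row 1: subtract 4×row0 = (0, 5, 8, 9)
  row 2: subtract -1×row0 = (0, -1, -1, 1)
step 2: normalize row 1 (÷5) = (0, 1, 8/5, 9/5)
  row 0: subtract -2×row1 = (1, 0, 6/5, 8/5)
  row 2: subtract -1×row1 = (0, 0, 3/5, 14/5)
step 3: normalize row 2 (÷3/5) = (0, 0, 1, 14/3)
  row 0: subtract 6/5×row2 = (1, 0, 0, -4)
  row 1: subtract 8/5×row2 = (0, 1, 0, -17/3)

pivot columns: 0, 1, 2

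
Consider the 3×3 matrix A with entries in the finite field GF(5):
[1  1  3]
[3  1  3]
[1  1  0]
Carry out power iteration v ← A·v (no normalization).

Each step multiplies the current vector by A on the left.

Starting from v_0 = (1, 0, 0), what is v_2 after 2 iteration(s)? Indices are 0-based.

v_2 = (2, 4, 4)

v_0 = (1, 0, 0).
v_1 = A·v_0 = (1, 3, 1).
v_2 = A·v_1 = (2, 4, 4).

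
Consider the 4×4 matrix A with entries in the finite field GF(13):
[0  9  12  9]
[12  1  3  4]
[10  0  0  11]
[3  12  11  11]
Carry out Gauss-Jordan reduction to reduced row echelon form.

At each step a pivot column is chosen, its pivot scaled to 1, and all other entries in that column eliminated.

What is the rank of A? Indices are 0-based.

rank = 4

pivot(0,0): swap R0↔R1
pivot(0,0)=12: scale R0 → (1, 12, 10, 9)
  clear (2,0): R2 −= (10)R0 → (0, 10, 4, 12)
  clear (3,0): R3 −= (3)R0 → (0, 2, 7, 10)
pivot(1,1)=9: scale R1 → (0, 1, 10, 1)
  clear (0,1): R0 −= (12)R1 → (1, 0, 7, 10)
  clear (2,1): R2 −= (10)R1 → (0, 0, 8, 2)
  clear (3,1): R3 −= (2)R1 → (0, 0, 0, 8)
pivot(2,2)=8: scale R2 → (0, 0, 1, 10)
  clear (0,2): R0 −= (7)R2 → (1, 0, 0, 5)
  clear (1,2): R1 −= (10)R2 → (0, 1, 0, 5)
pivot(3,3)=8: scale R3 → (0, 0, 0, 1)
  clear (0,3): R0 −= (5)R3 → (1, 0, 0, 0)
  clear (1,3): R1 −= (5)R3 → (0, 1, 0, 0)
  clear (2,3): R2 −= (10)R3 → (0, 0, 1, 0)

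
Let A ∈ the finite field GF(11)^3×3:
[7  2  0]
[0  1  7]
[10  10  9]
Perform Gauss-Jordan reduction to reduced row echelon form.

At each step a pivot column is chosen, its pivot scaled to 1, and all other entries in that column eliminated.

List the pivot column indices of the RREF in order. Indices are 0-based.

pivot columns: 0, 1, 2

pivot(0,0)=7: scale R0 → (1, 5, 0)
  clear (2,0): R2 −= (10)R0 → (0, 4, 9)
pivot(1,1)=1: scale R1 → (0, 1, 7)
  clear (0,1): R0 −= (5)R1 → (1, 0, 9)
  clear (2,1): R2 −= (4)R1 → (0, 0, 3)
pivot(2,2)=3: scale R2 → (0, 0, 1)
  clear (0,2): R0 −= (9)R2 → (1, 0, 0)
  clear (1,2): R1 −= (7)R2 → (0, 1, 0)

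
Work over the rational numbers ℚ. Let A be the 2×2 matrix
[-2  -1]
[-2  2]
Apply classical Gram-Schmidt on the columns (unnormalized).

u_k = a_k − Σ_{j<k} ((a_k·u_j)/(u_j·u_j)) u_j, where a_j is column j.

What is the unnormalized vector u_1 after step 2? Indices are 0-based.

u_1 = (-3/2, 3/2)

Step 1: u_0 = a_0 = (-2, -2).
Step 2: u_1 = a_1 − (-1/4)·u_0 = (-3/2, 3/2).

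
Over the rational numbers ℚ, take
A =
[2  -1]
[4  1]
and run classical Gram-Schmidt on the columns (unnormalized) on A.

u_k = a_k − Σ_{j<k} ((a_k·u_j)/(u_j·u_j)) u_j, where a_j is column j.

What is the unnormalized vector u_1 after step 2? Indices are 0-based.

u_1 = (-6/5, 3/5)

Step 1: u_0 = a_0 = (2, 4).
Step 2: u_1 = a_1 − (1/10)·u_0 = (-6/5, 3/5).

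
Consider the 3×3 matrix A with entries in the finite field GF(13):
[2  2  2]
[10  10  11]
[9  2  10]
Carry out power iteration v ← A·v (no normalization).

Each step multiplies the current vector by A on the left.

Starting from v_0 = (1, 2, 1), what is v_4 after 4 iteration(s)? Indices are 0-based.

v_4 = (4, 12, 2)

v_0 = (1, 2, 1).
v_1 = A·v_0 = (8, 2, 10).
v_2 = A·v_1 = (1, 2, 7).
v_3 = A·v_2 = (7, 3, 5).
v_4 = A·v_3 = (4, 12, 2).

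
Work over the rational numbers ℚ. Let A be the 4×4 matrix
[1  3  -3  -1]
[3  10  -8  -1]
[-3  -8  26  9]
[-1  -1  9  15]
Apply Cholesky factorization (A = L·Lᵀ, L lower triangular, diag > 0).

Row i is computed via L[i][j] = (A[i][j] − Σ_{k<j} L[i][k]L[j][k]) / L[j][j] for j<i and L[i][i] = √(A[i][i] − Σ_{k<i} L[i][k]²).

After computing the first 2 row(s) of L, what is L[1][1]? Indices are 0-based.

Step 1: L[0][0] = √(1) = 1.
  L[1][0] = (3) / L[0][0] = 3.
Step 2: L[1][1] = √(1) = 1.

L[1][1] = 1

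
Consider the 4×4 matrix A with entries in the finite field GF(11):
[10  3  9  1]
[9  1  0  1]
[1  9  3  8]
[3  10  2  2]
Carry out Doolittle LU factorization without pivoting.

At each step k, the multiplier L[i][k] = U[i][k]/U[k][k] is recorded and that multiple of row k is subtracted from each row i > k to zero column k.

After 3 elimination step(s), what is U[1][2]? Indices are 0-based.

U[1][2] = 4

[col 0] pivot 10
  R1 -= 2*R0 → (0, 6, 4, 10)  (L[1][0] := 2)
  R2 -= 10*R0 → (0, 1, 1, 9)  (L[2][0] := 10)
  R3 -= 8*R0 → (0, 8, 7, 5)  (L[3][0] := 8)
[col 1] pivot 6
  R2 -= 2*R1 → (0, 0, 4, 0)  (L[2][1] := 2)
  R3 -= 5*R1 → (0, 0, 9, 10)  (L[3][1] := 5)
[col 2] pivot 4
  R3 -= 5*R2 → (0, 0, 0, 10)  (L[3][2] := 5)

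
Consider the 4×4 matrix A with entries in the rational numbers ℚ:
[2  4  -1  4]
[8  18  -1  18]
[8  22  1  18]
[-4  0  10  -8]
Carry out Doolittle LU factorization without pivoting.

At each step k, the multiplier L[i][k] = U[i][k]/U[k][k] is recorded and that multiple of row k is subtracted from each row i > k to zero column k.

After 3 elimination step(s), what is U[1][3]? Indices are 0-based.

U[1][3] = 2

[col 0] pivot 2
  R1 -= 4*R0 → (0, 2, 3, 2)  (L[1][0] := 4)
  R2 -= 4*R0 → (0, 6, 5, 2)  (L[2][0] := 4)
  R3 -= -2*R0 → (0, 8, 8, 0)  (L[3][0] := -2)
[col 1] pivot 2
  R2 -= 3*R1 → (0, 0, -4, -4)  (L[2][1] := 3)
  R3 -= 4*R1 → (0, 0, -4, -8)  (L[3][1] := 4)
[col 2] pivot -4
  R3 -= 1*R2 → (0, 0, 0, -4)  (L[3][2] := 1)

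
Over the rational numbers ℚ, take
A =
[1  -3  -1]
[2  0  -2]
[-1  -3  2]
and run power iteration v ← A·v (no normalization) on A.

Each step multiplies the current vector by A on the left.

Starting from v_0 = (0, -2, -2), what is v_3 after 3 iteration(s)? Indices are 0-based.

v_3 = (-26, 20, -62)

v_0 = (0, -2, -2).
v_1 = A·v_0 = (8, 4, 2).
v_2 = A·v_1 = (-6, 12, -16).
v_3 = A·v_2 = (-26, 20, -62).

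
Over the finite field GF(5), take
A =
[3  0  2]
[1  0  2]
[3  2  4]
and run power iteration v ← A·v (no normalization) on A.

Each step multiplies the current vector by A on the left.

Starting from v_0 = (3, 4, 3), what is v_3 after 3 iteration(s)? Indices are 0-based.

v_0 = (3, 4, 3).
v_1 = A·v_0 = (0, 4, 4).
v_2 = A·v_1 = (3, 3, 4).
v_3 = A·v_2 = (2, 1, 1).

v_3 = (2, 1, 1)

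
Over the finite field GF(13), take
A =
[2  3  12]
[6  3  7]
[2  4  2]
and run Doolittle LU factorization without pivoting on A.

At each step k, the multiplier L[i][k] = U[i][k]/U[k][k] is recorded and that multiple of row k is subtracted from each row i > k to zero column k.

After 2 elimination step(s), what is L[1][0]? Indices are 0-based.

[col 0] pivot 2
  R1 -= 3*R0 → (0, 7, 10)  (L[1][0] := 3)
  R2 -= 1*R0 → (0, 1, 3)  (L[2][0] := 1)
[col 1] pivot 7
  R2 -= 2*R1 → (0, 0, 9)  (L[2][1] := 2)

L[1][0] = 3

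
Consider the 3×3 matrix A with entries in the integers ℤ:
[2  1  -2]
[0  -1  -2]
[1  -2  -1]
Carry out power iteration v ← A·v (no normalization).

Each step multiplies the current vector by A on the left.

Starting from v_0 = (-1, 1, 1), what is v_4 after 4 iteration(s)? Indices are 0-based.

v_0 = (-1, 1, 1).
v_1 = A·v_0 = (-3, -3, -4).
v_2 = A·v_1 = (-1, 11, 7).
v_3 = A·v_2 = (-5, -25, -30).
v_4 = A·v_3 = (25, 85, 75).

v_4 = (25, 85, 75)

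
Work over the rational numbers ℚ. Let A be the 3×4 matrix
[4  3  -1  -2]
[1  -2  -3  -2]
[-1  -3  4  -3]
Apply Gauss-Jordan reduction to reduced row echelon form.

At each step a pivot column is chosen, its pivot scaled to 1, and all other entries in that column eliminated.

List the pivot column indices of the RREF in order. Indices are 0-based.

[1] R0 /= 4  ⇒  (1, 3/4, -1/4, -1/2)
     R1 -= 1·R0  ⇒  (0, -11/4, -11/4, -3/2)
     R2 -= -1·R0  ⇒  (0, -9/4, 15/4, -7/2)
[2] R1 /= -11/4  ⇒  (0, 1, 1, 6/11)
     R0 -= 3/4·R1  ⇒  (1, 0, -1, -10/11)
     R2 -= -9/4·R1  ⇒  (0, 0, 6, -25/11)
[3] R2 /= 6  ⇒  (0, 0, 1, -25/66)
     R0 -= -1·R2  ⇒  (1, 0, 0, -85/66)
     R1 -= 1·R2  ⇒  (0, 1, 0, 61/66)

pivot columns: 0, 1, 2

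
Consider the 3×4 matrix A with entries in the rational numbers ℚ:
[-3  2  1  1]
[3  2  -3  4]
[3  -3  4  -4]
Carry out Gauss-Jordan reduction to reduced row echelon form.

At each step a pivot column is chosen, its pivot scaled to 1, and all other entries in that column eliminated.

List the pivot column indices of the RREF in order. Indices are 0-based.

pivot(0,0)=-3: scale R0 → (1, -2/3, -1/3, -1/3)
  clear (1,0): R1 −= (3)R0 → (0, 4, -2, 5)
  clear (2,0): R2 −= (3)R0 → (0, -1, 5, -3)
pivot(1,1)=4: scale R1 → (0, 1, -1/2, 5/4)
  clear (0,1): R0 −= (-2/3)R1 → (1, 0, -2/3, 1/2)
  clear (2,1): R2 −= (-1)R1 → (0, 0, 9/2, -7/4)
pivot(2,2)=9/2: scale R2 → (0, 0, 1, -7/18)
  clear (0,2): R0 −= (-2/3)R2 → (1, 0, 0, 13/54)
  clear (1,2): R1 −= (-1/2)R2 → (0, 1, 0, 19/18)

pivot columns: 0, 1, 2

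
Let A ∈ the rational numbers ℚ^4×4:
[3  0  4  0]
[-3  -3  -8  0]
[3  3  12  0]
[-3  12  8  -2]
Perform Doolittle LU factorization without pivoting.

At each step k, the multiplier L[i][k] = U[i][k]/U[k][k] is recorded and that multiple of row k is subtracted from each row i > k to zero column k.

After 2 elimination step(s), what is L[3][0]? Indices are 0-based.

k=0: U[0][0]=3
  eliminate (1,0): mult=-1, new row 1: (0, -3, -4, 0); set L[1][0]=-1
  eliminate (2,0): mult=1, new row 2: (0, 3, 8, 0); set L[2][0]=1
  eliminate (3,0): mult=-1, new row 3: (0, 12, 12, -2); set L[3][0]=-1
k=1: U[1][1]=-3
  eliminate (2,1): mult=-1, new row 2: (0, 0, 4, 0); set L[2][1]=-1
  eliminate (3,1): mult=-4, new row 3: (0, 0, -4, -2); set L[3][1]=-4

L[3][0] = -1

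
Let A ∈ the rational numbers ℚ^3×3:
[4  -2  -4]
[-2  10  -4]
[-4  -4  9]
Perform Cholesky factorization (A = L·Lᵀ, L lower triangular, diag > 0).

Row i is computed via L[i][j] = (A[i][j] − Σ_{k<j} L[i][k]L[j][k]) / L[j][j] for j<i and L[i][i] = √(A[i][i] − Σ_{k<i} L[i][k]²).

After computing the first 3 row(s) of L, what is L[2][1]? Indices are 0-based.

L[2][1] = -2

Step 1: L[0][0] = √(4) = 2.
  L[1][0] = (-2) / L[0][0] = -1.
Step 2: L[1][1] = √(9) = 3.
  L[2][0] = (-4) / L[0][0] = -2.
  L[2][1] = (-6) / L[1][1] = -2.
Step 3: L[2][2] = √(1) = 1.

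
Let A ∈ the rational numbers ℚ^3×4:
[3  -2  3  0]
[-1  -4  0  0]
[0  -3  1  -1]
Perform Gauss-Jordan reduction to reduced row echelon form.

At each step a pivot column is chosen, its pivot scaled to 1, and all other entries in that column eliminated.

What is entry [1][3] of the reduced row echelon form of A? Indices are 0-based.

M[1][3] = -3/5

step 1: normalize row 0 (÷3) = (1, -2/3, 1, 0)
  row 1: subtract -1×row0 = (0, -14/3, 1, 0)
step 2: normalize row 1 (÷-14/3) = (0, 1, -3/14, 0)
  row 0: subtract -2/3×row1 = (1, 0, 6/7, 0)
  row 2: subtract -3×row1 = (0, 0, 5/14, -1)
step 3: normalize row 2 (÷5/14) = (0, 0, 1, -14/5)
  row 0: subtract 6/7×row2 = (1, 0, 0, 12/5)
  row 1: subtract -3/14×row2 = (0, 1, 0, -3/5)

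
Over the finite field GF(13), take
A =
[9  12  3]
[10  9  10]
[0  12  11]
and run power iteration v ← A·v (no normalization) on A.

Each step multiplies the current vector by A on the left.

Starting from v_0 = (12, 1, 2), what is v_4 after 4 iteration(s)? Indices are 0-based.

v_0 = (12, 1, 2).
v_1 = A·v_0 = (9, 6, 8).
v_2 = A·v_1 = (8, 3, 4).
v_3 = A·v_2 = (3, 4, 2).
v_4 = A·v_3 = (3, 8, 5).

v_4 = (3, 8, 5)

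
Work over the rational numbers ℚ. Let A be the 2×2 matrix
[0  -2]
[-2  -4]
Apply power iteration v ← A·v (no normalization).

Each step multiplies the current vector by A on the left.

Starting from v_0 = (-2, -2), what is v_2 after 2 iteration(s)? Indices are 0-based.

v_0 = (-2, -2).
v_1 = A·v_0 = (4, 12).
v_2 = A·v_1 = (-24, -56).

v_2 = (-24, -56)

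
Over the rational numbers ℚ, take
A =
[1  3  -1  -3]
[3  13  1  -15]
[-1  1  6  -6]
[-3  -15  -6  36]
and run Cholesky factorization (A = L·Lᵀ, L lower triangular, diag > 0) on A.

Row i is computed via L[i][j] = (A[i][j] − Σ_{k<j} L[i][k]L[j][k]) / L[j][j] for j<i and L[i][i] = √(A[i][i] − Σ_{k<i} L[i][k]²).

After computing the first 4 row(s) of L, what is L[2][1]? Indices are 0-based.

Step 1: L[0][0] = √(1) = 1.
  L[1][0] = (3) / L[0][0] = 3.
Step 2: L[1][1] = √(4) = 2.
  L[2][0] = (-1) / L[0][0] = -1.
  L[2][1] = (4) / L[1][1] = 2.
Step 3: L[2][2] = √(1) = 1.
  L[3][0] = (-3) / L[0][0] = -3.
  L[3][1] = (-6) / L[1][1] = -3.
  L[3][2] = (-3) / L[2][2] = -3.
Step 4: L[3][3] = √(9) = 3.

L[2][1] = 2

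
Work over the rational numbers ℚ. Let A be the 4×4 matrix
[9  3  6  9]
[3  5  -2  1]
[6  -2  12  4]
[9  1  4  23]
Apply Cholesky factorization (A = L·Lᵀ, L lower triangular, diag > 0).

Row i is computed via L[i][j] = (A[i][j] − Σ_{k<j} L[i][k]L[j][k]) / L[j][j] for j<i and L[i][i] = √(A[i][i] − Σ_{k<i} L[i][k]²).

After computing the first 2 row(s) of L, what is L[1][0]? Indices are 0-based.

Step 1: L[0][0] = √(9) = 3.
  L[1][0] = (3) / L[0][0] = 1.
Step 2: L[1][1] = √(4) = 2.

L[1][0] = 1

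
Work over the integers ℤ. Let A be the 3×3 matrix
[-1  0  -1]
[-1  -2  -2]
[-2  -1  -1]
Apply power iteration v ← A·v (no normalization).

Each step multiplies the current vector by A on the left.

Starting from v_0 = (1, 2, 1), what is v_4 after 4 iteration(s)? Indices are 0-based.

v_0 = (1, 2, 1).
v_1 = A·v_0 = (-2, -7, -5).
v_2 = A·v_1 = (7, 26, 16).
v_3 = A·v_2 = (-23, -91, -56).
v_4 = A·v_3 = (79, 317, 193).

v_4 = (79, 317, 193)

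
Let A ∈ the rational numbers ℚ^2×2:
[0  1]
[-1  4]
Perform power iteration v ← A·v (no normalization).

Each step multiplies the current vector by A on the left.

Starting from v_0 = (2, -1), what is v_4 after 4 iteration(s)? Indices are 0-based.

v_4 = (-86, -321)

v_0 = (2, -1).
v_1 = A·v_0 = (-1, -6).
v_2 = A·v_1 = (-6, -23).
v_3 = A·v_2 = (-23, -86).
v_4 = A·v_3 = (-86, -321).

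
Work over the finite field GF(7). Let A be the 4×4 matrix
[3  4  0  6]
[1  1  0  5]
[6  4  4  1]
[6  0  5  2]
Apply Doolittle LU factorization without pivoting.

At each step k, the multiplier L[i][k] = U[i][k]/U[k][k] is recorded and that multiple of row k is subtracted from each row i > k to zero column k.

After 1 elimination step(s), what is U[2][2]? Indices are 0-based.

Step 1: pivot at (0,0) is 3.
  row1 ← row1 − (5)·row0  ⇒  L[1][0]=5, U row1=(0, 2, 0, 3)
  row2 ← row2 − (2)·row0  ⇒  L[2][0]=2, U row2=(0, 3, 4, 3)
  row3 ← row3 − (2)·row0  ⇒  L[3][0]=2, U row3=(0, 6, 5, 4)

U[2][2] = 4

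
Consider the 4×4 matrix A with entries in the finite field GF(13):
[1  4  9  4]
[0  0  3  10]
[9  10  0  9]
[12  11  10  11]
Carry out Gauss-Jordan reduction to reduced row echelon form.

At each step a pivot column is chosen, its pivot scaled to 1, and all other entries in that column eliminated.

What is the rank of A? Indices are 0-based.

rank = 4

[1] R0 /= 1  ⇒  (1, 4, 9, 4)
     R2 -= 9·R0  ⇒  (0, 0, 10, 12)
     R3 -= 12·R0  ⇒  (0, 2, 6, 2)
[2] R1 <-> R3
[2] R1 /= 2  ⇒  (0, 1, 3, 1)
     R0 -= 4·R1  ⇒  (1, 0, 10, 0)
[3] R2 /= 10  ⇒  (0, 0, 1, 9)
     R0 -= 10·R2  ⇒  (1, 0, 0, 1)
     R1 -= 3·R2  ⇒  (0, 1, 0, 0)
     R3 -= 3·R2  ⇒  (0, 0, 0, 9)
[4] R3 /= 9  ⇒  (0, 0, 0, 1)
     R0 -= 1·R3  ⇒  (1, 0, 0, 0)
     R2 -= 9·R3  ⇒  (0, 0, 1, 0)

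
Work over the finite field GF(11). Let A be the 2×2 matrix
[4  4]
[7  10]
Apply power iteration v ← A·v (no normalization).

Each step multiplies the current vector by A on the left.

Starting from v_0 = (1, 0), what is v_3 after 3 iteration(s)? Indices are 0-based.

v_0 = (1, 0).
v_1 = A·v_0 = (4, 7).
v_2 = A·v_1 = (0, 10).
v_3 = A·v_2 = (7, 1).

v_3 = (7, 1)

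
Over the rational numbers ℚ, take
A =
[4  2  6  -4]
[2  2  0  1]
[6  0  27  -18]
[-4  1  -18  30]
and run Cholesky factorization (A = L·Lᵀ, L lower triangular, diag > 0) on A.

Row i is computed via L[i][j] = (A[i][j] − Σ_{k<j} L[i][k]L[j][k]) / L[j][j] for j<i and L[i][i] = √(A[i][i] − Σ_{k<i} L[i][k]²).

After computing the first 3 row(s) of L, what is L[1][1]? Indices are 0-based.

Step 1: L[0][0] = √(4) = 2.
  L[1][0] = (2) / L[0][0] = 1.
Step 2: L[1][1] = √(1) = 1.
  L[2][0] = (6) / L[0][0] = 3.
  L[2][1] = (-3) / L[1][1] = -3.
Step 3: L[2][2] = √(9) = 3.

L[1][1] = 1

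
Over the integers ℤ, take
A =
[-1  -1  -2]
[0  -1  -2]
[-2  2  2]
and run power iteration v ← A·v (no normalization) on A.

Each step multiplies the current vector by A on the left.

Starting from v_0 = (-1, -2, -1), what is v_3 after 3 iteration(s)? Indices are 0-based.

v_3 = (17, 16, -10)

v_0 = (-1, -2, -1).
v_1 = A·v_0 = (5, 4, -4).
v_2 = A·v_1 = (-1, 4, -10).
v_3 = A·v_2 = (17, 16, -10).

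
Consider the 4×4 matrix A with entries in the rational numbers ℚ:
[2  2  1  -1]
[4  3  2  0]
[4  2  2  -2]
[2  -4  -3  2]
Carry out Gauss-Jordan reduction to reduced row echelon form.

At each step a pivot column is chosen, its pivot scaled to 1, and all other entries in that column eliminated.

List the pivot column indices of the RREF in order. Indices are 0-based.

pivot columns: 0, 1, 2, 3

[1] R0 /= 2  ⇒  (1, 1, 1/2, -1/2)
     R1 -= 4·R0  ⇒  (0, -1, 0, 2)
     R2 -= 4·R0  ⇒  (0, -2, 0, 0)
     R3 -= 2·R0  ⇒  (0, -6, -4, 3)
[2] R1 /= -1  ⇒  (0, 1, 0, -2)
     R0 -= 1·R1  ⇒  (1, 0, 1/2, 3/2)
     R2 -= -2·R1  ⇒  (0, 0, 0, -4)
     R3 -= -6·R1  ⇒  (0, 0, -4, -9)
[3] R2 <-> R3
[3] R2 /= -4  ⇒  (0, 0, 1, 9/4)
     R0 -= 1/2·R2  ⇒  (1, 0, 0, 3/8)
[4] R3 /= -4  ⇒  (0, 0, 0, 1)
     R0 -= 3/8·R3  ⇒  (1, 0, 0, 0)
     R1 -= -2·R3  ⇒  (0, 1, 0, 0)
     R2 -= 9/4·R3  ⇒  (0, 0, 1, 0)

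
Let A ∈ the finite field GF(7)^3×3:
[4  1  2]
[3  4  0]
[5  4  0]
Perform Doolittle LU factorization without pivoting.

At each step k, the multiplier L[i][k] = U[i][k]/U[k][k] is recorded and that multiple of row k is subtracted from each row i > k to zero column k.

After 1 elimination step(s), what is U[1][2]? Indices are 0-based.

Step 1: pivot at (0,0) is 4.
  row1 ← row1 − (6)·row0  ⇒  L[1][0]=6, U row1=(0, 5, 2)
  row2 ← row2 − (3)·row0  ⇒  L[2][0]=3, U row2=(0, 1, 1)

U[1][2] = 2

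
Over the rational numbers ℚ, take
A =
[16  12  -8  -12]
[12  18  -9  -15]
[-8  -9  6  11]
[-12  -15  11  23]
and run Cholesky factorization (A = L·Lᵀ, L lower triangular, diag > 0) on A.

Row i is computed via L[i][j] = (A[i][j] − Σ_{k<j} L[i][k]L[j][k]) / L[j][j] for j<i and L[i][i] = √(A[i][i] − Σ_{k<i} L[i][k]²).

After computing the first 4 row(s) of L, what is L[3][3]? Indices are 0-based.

L[3][3] = 1

Step 1: L[0][0] = √(16) = 4.
  L[1][0] = (12) / L[0][0] = 3.
Step 2: L[1][1] = √(9) = 3.
  L[2][0] = (-8) / L[0][0] = -2.
  L[2][1] = (-3) / L[1][1] = -1.
Step 3: L[2][2] = √(1) = 1.
  L[3][0] = (-12) / L[0][0] = -3.
  L[3][1] = (-6) / L[1][1] = -2.
  L[3][2] = (3) / L[2][2] = 3.
Step 4: L[3][3] = √(1) = 1.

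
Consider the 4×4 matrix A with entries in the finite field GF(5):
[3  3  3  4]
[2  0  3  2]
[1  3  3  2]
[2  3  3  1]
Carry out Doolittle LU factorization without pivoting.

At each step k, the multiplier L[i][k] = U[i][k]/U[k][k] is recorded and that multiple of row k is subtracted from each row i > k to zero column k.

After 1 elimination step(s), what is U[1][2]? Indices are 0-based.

U[1][2] = 1

[col 0] pivot 3
  R1 -= 4*R0 → (0, 3, 1, 1)  (L[1][0] := 4)
  R2 -= 2*R0 → (0, 2, 2, 4)  (L[2][0] := 2)
  R3 -= 4*R0 → (0, 1, 1, 0)  (L[3][0] := 4)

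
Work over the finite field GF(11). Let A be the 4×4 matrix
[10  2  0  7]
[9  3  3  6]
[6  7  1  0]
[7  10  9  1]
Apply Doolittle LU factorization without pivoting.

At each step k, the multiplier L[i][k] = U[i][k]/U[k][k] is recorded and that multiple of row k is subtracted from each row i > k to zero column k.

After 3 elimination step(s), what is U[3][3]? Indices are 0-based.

Step 1: pivot at (0,0) is 10.
  row1 ← row1 − (2)·row0  ⇒  L[1][0]=2, U row1=(0, 10, 3, 3)
  row2 ← row2 − (5)·row0  ⇒  L[2][0]=5, U row2=(0, 8, 1, 9)
  row3 ← row3 − (4)·row0  ⇒  L[3][0]=4, U row3=(0, 2, 9, 6)
Step 2: pivot at (1,1) is 10.
  row2 ← row2 − (3)·row1  ⇒  L[2][1]=3, U row2=(0, 0, 3, 0)
  row3 ← row3 − (9)·row1  ⇒  L[3][1]=9, U row3=(0, 0, 4, 1)
Step 3: pivot at (2,2) is 3.
  row3 ← row3 − (5)·row2  ⇒  L[3][2]=5, U row3=(0, 0, 0, 1)

U[3][3] = 1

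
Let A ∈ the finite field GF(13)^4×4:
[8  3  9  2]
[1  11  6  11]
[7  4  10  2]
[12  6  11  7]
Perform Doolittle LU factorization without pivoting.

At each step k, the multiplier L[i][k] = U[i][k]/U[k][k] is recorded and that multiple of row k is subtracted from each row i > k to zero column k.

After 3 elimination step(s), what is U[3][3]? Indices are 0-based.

U[3][3] = 11

[col 0] pivot 8
  R1 -= 5*R0 → (0, 9, 0, 1)  (L[1][0] := 5)
  R2 -= 9*R0 → (0, 3, 7, 10)  (L[2][0] := 9)
  R3 -= 8*R0 → (0, 8, 4, 4)  (L[3][0] := 8)
[col 1] pivot 9
  R2 -= 9*R1 → (0, 0, 7, 1)  (L[2][1] := 9)
  R3 -= 11*R1 → (0, 0, 4, 6)  (L[3][1] := 11)
[col 2] pivot 7
  R3 -= 8*R2 → (0, 0, 0, 11)  (L[3][2] := 8)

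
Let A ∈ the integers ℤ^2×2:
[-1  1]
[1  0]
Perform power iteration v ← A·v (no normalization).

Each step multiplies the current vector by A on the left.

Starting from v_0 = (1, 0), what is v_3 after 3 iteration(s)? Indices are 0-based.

v_0 = (1, 0).
v_1 = A·v_0 = (-1, 1).
v_2 = A·v_1 = (2, -1).
v_3 = A·v_2 = (-3, 2).

v_3 = (-3, 2)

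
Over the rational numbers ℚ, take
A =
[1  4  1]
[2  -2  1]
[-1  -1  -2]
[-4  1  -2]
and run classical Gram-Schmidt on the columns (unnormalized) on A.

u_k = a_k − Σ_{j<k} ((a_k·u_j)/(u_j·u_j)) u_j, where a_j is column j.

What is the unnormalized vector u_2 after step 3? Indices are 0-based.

u_2 = (-149/475, 3/25, -23/19, 27/95)

Step 1: u_0 = a_0 = (1, 2, -1, -4).
Step 2: u_1 = a_1 − (-3/22)·u_0 = (91/22, -19/11, -25/22, 5/11).
Step 3: u_2 = a_2 − (13/22)·u_0 − (83/475)·u_1 = (-149/475, 3/25, -23/19, 27/95).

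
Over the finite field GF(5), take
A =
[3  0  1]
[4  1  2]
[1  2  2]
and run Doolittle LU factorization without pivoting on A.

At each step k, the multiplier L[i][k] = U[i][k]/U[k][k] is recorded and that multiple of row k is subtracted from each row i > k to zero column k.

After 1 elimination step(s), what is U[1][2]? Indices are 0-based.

[col 0] pivot 3
  R1 -= 3*R0 → (0, 1, 4)  (L[1][0] := 3)
  R2 -= 2*R0 → (0, 2, 0)  (L[2][0] := 2)

U[1][2] = 4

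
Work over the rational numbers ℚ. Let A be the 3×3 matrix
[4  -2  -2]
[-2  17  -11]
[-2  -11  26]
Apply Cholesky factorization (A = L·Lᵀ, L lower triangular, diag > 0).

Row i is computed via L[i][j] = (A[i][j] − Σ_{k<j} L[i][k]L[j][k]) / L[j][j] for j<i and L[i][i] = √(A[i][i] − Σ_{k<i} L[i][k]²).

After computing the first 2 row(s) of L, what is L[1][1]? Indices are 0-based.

L[1][1] = 4

Step 1: L[0][0] = √(4) = 2.
  L[1][0] = (-2) / L[0][0] = -1.
Step 2: L[1][1] = √(16) = 4.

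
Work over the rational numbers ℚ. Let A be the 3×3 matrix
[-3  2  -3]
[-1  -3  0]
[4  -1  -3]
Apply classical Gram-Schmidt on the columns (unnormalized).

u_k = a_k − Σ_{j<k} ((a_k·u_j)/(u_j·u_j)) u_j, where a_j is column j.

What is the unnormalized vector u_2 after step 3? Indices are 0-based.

u_2 = (-104/35, -8/7, -88/35)

Step 1: u_0 = a_0 = (-3, -1, 4).
Step 2: u_1 = a_1 − (-7/26)·u_0 = (31/26, -85/26, 1/13).
Step 3: u_2 = a_2 − (-3/26)·u_0 − (-11/35)·u_1 = (-104/35, -8/7, -88/35).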